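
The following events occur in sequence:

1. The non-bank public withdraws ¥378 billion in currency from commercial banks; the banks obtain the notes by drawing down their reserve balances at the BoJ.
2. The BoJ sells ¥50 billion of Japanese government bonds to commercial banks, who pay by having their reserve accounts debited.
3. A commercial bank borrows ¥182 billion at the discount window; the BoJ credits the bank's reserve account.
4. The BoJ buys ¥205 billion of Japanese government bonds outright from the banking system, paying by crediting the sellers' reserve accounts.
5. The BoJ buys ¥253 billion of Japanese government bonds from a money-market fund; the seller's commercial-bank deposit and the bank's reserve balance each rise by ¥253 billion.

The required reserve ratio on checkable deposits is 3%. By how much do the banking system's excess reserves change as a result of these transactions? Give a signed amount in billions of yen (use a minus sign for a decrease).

+¥215.75 billion

Currency withdrawal ¥378 billion: reserves −¥378B, deposits −¥378B.
OMO sale (to banks) ¥50 billion: reserves −¥50B, deposits 0.
Discount-window loan ¥182 billion: reserves +¥182B, deposits 0.
OMO purchase (from banks) ¥205 billion: reserves +¥205B, deposits 0.
Asset purchase (from non-banks) ¥253 billion: reserves +¥253B, deposits +¥253B.
Totals: Δreserves = +¥212B, Δdeposits = −¥125B.
Δrequired reserves = 3% × −¥125B = −¥3.75B.
Δexcess reserves = Δreserves − Δrequired = +¥212B − (−¥3.75B) = +¥215.75 billion.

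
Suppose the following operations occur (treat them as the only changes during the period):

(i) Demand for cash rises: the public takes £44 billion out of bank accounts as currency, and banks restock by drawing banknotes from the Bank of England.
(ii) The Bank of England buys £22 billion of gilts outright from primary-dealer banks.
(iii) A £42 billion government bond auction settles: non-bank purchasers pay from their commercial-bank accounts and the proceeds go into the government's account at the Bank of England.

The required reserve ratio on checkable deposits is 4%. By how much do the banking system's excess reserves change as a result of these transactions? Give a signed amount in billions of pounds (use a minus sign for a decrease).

-£60.56 billion

Currency withdrawal £44 billion: reserves −£44B, deposits −£44B.
OMO purchase (from banks) £22 billion: reserves +£22B, deposits 0.
Government account inflow £42 billion: reserves −£42B, deposits −£42B.
Totals: Δreserves = −£64B, Δdeposits = −£86B.
Δrequired reserves = 4% × −£86B = −£3.44B.
Δexcess reserves = Δreserves − Δrequired = −£64B − (−£3.44B) = -£60.56 billion.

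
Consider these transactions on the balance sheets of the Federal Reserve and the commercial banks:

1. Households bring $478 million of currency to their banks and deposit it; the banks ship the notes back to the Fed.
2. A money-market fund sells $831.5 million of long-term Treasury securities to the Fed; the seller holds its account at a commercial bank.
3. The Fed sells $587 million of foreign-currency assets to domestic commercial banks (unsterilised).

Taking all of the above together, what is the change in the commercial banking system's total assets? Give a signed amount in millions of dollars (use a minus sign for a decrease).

Fed balance sheet:
  Assets:      Securities +$831.5M, Foreign assets −$587M
  Liabilities: Bank reserves +$722.5M, Currency in circulation −$478M
Commercial banking system:
  Assets:      Reserves at CB +$722.5M, Foreign assets +$587M
  Liabilities: Checkable deposits +$1309.5M
Change in total bank assets = +$1309.5 million.

+$1309.5 million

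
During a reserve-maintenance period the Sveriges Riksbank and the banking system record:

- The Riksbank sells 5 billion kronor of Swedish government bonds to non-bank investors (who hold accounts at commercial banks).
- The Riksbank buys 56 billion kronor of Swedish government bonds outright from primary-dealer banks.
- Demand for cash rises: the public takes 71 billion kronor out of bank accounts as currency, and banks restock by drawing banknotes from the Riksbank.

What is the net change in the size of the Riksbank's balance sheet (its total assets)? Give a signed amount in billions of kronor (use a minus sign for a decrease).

+51 billion

Riksbank balance sheet:
  Assets:      Securities +51B
  Liabilities: Bank reserves −20B, Currency in circulation +71B
Change in total Riksbank assets = +51 billion.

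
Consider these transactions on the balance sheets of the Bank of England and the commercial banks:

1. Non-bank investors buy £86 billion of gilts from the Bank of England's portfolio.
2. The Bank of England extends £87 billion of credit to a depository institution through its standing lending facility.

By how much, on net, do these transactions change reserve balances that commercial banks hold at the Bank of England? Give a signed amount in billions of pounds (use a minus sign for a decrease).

Bank of England balance sheet:
  Assets:      Securities −£86B, Loans to banks +£87B
  Liabilities: Bank reserves +£1B
Commercial banking system:
  Assets:      Reserves at CB +£1B
  Liabilities: Checkable deposits −£86B, Borrowings from CB +£87B
So the change in reserve balances that commercial banks hold at the Bank of England is +£1 billion.

+£1 billion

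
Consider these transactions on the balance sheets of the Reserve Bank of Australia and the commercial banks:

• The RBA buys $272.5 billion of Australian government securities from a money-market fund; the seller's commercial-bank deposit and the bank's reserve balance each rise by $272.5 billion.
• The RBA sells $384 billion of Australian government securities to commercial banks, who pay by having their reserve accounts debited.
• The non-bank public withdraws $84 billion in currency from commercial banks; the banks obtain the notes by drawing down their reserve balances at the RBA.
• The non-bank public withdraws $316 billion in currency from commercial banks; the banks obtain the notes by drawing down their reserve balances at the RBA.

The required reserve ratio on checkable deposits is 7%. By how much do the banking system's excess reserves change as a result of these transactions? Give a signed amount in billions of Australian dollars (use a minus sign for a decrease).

-$502.575 billion

Asset purchase (from non-banks) $272.5 billion: reserves +$272.5B, deposits +$272.5B.
OMO sale (to banks) $384 billion: reserves −$384B, deposits 0.
Currency withdrawal $84 billion: reserves −$84B, deposits −$84B.
Currency withdrawal $316 billion: reserves −$316B, deposits −$316B.
Totals: Δreserves = −$511.5B, Δdeposits = −$127.5B.
Δrequired reserves = 7% × −$127.5B = −$8.925B.
Δexcess reserves = Δreserves − Δrequired = −$511.5B − (−$8.925B) = -$502.575 billion.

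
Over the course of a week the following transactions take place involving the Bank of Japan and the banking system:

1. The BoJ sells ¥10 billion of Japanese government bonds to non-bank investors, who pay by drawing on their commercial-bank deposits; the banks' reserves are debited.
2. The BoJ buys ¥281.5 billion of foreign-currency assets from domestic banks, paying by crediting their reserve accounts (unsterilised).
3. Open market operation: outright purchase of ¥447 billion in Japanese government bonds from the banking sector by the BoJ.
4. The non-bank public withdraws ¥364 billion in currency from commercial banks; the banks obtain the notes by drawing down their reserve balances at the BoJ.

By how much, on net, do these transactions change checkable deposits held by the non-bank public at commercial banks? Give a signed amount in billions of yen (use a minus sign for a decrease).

-¥374 billion

Asset sale (to non-banks) ¥10 billion: non-bank counterparties' bank balances fall → −¥10B.
FX purchase ¥281.5 billion: the counterparty is a bank, so public deposits are unchanged → 0.
OMO purchase (from banks) ¥447 billion: the counterparty is a bank, so public deposits are unchanged → 0.
Currency withdrawal ¥364 billion: non-bank counterparties' bank balances fall → −¥364B.
Net: −10 + 0 + 0 − 364 = -¥374 billion.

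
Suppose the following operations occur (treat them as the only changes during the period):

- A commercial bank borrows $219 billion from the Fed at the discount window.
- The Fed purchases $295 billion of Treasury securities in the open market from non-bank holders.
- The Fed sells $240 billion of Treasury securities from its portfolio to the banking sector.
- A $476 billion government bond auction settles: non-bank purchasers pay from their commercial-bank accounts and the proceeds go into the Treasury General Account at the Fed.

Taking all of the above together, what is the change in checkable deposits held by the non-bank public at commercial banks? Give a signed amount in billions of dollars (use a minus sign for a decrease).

-$181 billion

Discount-window loan $219 billion: the counterparty is a bank, so public deposits are unchanged → 0.
Asset purchase (from non-banks) $295 billion: non-bank counterparties' bank balances rise → +$295B.
OMO sale (to banks) $240 billion: the counterparty is a bank, so public deposits are unchanged → 0.
Government account inflow $476 billion: non-bank counterparties' bank balances fall → −$476B.
Net: 0 + 295 + 0 − 476 = -$181 billion.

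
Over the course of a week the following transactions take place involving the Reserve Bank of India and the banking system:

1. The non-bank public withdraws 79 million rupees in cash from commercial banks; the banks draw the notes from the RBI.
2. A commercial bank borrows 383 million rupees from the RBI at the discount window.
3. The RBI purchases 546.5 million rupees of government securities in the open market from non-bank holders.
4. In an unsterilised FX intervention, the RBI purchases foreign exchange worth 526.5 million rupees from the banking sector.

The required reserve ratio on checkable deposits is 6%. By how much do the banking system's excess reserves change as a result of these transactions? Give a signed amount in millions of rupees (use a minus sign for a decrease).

+1348.95 million

Currency withdrawal 79 million rupees: reserves −79M, deposits −79M.
Discount-window loan 383 million rupees: reserves +383M, deposits 0.
Asset purchase (from non-banks) 546.5 million rupees: reserves +546.5M, deposits +546.5M.
FX purchase 526.5 million rupees: reserves +526.5M, deposits 0.
Totals: Δreserves = +1377M, Δdeposits = +467.5M.
Δrequired reserves = 6% × +467.5M = +28.05M.
Δexcess reserves = Δreserves − Δrequired = +1377M − (+28.05M) = +1348.95 million.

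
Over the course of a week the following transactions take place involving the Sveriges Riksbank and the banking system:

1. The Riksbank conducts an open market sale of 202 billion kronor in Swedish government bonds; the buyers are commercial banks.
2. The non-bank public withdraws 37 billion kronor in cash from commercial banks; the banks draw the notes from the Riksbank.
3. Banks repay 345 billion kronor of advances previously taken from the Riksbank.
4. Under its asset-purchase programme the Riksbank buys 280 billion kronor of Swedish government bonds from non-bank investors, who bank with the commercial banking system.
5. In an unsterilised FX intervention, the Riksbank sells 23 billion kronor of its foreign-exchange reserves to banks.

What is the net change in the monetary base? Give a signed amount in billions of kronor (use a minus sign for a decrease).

OMO sale (to banks) 202 billion kronor: Riksbank balance sheet contracts → −202B.
Currency withdrawal 37 billion kronor: just a shift between currency and reserves — both are base money → 0.
Discount-window repayment 345 billion kronor: Riksbank balance sheet contracts → −345B.
Asset purchase (from non-banks) 280 billion kronor: Riksbank balance sheet expands → +280B.
FX sale 23 billion kronor: Riksbank balance sheet contracts → −23B.
Net: −202 + 0 − 345 + 280 − 23 = -290 billion.

-290 billion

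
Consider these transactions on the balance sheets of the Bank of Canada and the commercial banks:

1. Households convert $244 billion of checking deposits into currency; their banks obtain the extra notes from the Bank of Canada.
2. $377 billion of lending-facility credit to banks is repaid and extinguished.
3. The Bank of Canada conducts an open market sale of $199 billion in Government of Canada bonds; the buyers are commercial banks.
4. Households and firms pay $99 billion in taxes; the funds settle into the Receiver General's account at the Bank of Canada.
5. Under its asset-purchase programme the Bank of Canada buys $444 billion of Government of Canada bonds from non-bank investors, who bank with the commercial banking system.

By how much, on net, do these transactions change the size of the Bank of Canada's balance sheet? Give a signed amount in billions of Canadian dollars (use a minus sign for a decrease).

Currency withdrawal $244 billion: only the composition of liabilities changes → 0.
Discount-window repayment $377 billion: a Bank of Canada asset is shed → −$377B.
OMO sale (to banks) $199 billion: a Bank of Canada asset is shed → −$199B.
Government account inflow $99 billion: only the composition of liabilities changes → 0.
Asset purchase (from non-banks) $444 billion: a Bank of Canada asset is acquired → +$444B.
Net: 0 − 377 − 199 + 0 + 444 = -$132 billion.

-$132 billion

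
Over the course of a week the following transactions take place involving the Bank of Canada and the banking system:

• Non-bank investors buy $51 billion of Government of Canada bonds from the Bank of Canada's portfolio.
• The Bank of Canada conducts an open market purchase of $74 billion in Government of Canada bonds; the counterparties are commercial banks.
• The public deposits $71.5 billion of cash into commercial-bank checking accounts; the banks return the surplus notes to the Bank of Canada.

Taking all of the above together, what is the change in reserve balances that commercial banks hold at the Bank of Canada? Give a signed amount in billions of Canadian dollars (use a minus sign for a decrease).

+$94.5 billion

Asset sale (to non-banks) $51 billion: the non-bank buyers' banks settle from reserves → −$51B.
OMO purchase (from banks) $74 billion: the Bank of Canada pays by crediting reserve accounts → +$74B.
Currency deposit $71.5 billion: returned notes are swapped for reserve credit → +$71.5B.
Net: −51 + 74 + 71.5 = +$94.5 billion.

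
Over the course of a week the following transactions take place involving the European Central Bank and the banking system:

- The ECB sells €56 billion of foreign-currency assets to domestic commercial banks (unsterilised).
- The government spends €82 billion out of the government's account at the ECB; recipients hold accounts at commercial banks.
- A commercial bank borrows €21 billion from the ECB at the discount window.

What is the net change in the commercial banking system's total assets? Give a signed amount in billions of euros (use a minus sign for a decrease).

FX sale €56 billion: just an asset swap on bank balance sheets → 0.
Government spending €82 billion: bank balance sheets expand → +€82B.
Discount-window loan €21 billion: bank balance sheets expand → +€21B.
Net: 0 + 82 + 21 = +€103 billion.

+€103 billion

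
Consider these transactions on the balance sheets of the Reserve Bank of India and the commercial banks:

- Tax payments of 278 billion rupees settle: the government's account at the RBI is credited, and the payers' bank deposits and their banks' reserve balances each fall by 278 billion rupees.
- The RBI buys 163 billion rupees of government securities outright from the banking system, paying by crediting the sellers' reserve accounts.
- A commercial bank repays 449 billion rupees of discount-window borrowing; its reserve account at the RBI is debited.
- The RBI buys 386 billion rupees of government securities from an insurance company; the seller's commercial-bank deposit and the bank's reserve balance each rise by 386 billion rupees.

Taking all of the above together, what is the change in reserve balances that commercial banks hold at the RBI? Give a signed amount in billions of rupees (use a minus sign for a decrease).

Government account inflow 278 billion rupees: funds move from bank reserves into the government account → −278B.
OMO purchase (from banks) 163 billion rupees: the RBI pays by crediting reserve accounts → +163B.
Discount-window repayment 449 billion rupees: repayment is debited from reserves → −449B.
Asset purchase (from non-banks) 386 billion rupees: the RBI pays by crediting reserve accounts → +386B.
Net: −278 + 163 − 449 + 386 = -178 billion.

-178 billion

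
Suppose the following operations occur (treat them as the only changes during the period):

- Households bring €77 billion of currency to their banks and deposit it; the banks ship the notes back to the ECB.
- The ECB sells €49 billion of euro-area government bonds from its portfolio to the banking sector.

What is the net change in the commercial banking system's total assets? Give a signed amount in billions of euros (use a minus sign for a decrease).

+€77 billion

ECB balance sheet:
  Assets:      Securities −€49B
  Liabilities: Bank reserves +€28B, Currency in circulation −€77B
Commercial banking system:
  Assets:      Reserves at CB +€28B, Securities +€49B
  Liabilities: Checkable deposits +€77B
Change in total bank assets = +€77 billion.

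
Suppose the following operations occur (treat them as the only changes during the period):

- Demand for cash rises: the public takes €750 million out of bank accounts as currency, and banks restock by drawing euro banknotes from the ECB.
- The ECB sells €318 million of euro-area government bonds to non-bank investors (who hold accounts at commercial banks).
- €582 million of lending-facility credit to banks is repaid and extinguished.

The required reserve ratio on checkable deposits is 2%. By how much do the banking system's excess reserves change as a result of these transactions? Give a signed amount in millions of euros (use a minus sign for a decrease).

Currency withdrawal €750 million: reserves −€750M, deposits −€750M.
Asset sale (to non-banks) €318 million: reserves −€318M, deposits −€318M.
Discount-window repayment €582 million: reserves −€582M, deposits 0.
Totals: Δreserves = −€1650M, Δdeposits = −€1068M.
Δrequired reserves = 2% × −€1068M = −€21.36M.
Δexcess reserves = Δreserves − Δrequired = −€1650M − (−€21.36M) = -€1628.64 million.

-€1628.64 million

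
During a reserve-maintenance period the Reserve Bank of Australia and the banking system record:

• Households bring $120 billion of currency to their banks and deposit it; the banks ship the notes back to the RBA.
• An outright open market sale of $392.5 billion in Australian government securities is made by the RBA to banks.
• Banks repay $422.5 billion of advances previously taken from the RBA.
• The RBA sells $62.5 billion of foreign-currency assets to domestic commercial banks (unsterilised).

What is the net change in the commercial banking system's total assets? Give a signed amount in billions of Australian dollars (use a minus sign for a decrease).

-$302.5 billion

Currency deposit $120 billion: bank balance sheets expand → +$120B.
OMO sale (to banks) $392.5 billion: just an asset swap on bank balance sheets → 0.
Discount-window repayment $422.5 billion: bank balance sheets shrink → −$422.5B.
FX sale $62.5 billion: just an asset swap on bank balance sheets → 0.
Net: 120 + 0 − 422.5 + 0 = -$302.5 billion.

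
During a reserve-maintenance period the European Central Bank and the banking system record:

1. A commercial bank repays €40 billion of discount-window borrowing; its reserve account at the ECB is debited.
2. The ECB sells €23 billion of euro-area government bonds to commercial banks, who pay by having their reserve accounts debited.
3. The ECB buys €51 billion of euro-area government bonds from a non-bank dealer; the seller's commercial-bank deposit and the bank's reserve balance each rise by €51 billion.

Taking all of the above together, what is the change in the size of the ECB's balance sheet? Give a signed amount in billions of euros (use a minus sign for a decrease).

ECB balance sheet:
  Assets:      Securities +€28B, Loans to banks −€40B
  Liabilities: Bank reserves −€12B
Change in total ECB assets = -€12 billion.

-€12 billion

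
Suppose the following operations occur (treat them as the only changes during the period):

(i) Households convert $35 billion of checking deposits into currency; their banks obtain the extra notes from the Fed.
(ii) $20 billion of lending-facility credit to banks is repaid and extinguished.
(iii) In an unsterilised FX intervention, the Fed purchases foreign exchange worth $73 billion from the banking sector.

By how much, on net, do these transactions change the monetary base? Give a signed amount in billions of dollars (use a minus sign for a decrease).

Fed balance sheet:
  Assets:      Loans to banks −$20B, Foreign assets +$73B
  Liabilities: Bank reserves +$18B, Currency in circulation +$35B
Monetary base = currency + reserves: +$35B + (+$18B) = +$53 billion.

+$53 billion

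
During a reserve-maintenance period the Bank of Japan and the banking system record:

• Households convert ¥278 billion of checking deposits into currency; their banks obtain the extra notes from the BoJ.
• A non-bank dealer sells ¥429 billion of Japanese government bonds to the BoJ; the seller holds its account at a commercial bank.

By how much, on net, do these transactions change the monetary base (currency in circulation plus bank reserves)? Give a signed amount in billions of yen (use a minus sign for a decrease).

+¥429 billion

Currency withdrawal ¥278 billion: just a shift between currency and reserves — both are base money → 0.
Asset purchase (from non-banks) ¥429 billion: BoJ balance sheet expands → +¥429B.
Net: 0 + 429 = +¥429 billion.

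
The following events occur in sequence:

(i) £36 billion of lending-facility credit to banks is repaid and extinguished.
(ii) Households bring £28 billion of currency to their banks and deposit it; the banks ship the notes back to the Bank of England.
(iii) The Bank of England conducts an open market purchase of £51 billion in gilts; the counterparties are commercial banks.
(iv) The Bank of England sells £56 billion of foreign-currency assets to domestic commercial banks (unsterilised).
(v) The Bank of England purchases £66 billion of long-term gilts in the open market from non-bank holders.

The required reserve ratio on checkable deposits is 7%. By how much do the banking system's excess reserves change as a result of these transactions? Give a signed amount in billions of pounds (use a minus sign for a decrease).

+£46.42 billion

Discount-window repayment £36 billion: reserves −£36B, deposits 0.
Currency deposit £28 billion: reserves +£28B, deposits +£28B.
OMO purchase (from banks) £51 billion: reserves +£51B, deposits 0.
FX sale £56 billion: reserves −£56B, deposits 0.
Asset purchase (from non-banks) £66 billion: reserves +£66B, deposits +£66B.
Totals: Δreserves = +£53B, Δdeposits = +£94B.
Δrequired reserves = 7% × +£94B = +£6.58B.
Δexcess reserves = Δreserves − Δrequired = +£53B − (+£6.58B) = +£46.42 billion.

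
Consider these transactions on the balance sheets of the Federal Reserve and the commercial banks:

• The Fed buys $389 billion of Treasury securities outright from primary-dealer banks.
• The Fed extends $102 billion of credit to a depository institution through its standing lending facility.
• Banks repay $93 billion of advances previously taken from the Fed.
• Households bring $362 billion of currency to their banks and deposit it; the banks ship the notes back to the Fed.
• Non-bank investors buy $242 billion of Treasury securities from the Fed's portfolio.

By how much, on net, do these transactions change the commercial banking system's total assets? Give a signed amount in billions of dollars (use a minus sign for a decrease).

OMO purchase (from banks) $389 billion: just an asset swap on bank balance sheets → 0.
Discount-window loan $102 billion: bank balance sheets expand → +$102B.
Discount-window repayment $93 billion: bank balance sheets shrink → −$93B.
Currency deposit $362 billion: bank balance sheets expand → +$362B.
Asset sale (to non-banks) $242 billion: bank balance sheets shrink → −$242B.
Net: 0 + 102 − 93 + 362 − 242 = +$129 billion.

+$129 billion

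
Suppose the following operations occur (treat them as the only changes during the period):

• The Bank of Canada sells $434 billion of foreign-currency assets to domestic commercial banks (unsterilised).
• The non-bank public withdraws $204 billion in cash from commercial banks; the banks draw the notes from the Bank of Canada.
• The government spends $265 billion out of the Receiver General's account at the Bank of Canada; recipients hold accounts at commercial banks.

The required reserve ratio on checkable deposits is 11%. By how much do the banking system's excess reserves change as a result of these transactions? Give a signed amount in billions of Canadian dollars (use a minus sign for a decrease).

FX sale $434 billion: reserves −$434B, deposits 0.
Currency withdrawal $204 billion: reserves −$204B, deposits −$204B.
Government spending $265 billion: reserves +$265B, deposits +$265B.
Totals: Δreserves = −$373B, Δdeposits = +$61B.
Δrequired reserves = 11% × +$61B = +$6.71B.
Δexcess reserves = Δreserves − Δrequired = −$373B − (+$6.71B) = -$379.71 billion.

-$379.71 billion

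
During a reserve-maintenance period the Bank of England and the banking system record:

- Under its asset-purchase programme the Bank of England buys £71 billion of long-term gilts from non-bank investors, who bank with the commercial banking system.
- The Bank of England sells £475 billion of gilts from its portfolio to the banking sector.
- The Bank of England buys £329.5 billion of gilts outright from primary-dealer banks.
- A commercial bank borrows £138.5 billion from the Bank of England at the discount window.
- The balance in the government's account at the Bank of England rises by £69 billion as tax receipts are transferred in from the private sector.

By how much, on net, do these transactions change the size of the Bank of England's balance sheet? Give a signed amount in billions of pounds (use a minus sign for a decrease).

+£64 billion

Asset purchase (from non-banks) £71 billion: a Bank of England asset is acquired → +£71B.
OMO sale (to banks) £475 billion: a Bank of England asset is shed → −£475B.
OMO purchase (from banks) £329.5 billion: a Bank of England asset is acquired → +£329.5B.
Discount-window loan £138.5 billion: a Bank of England asset is acquired → +£138.5B.
Government account inflow £69 billion: only the composition of liabilities changes → 0.
Net: 71 − 475 + 329.5 + 138.5 + 0 = +£64 billion.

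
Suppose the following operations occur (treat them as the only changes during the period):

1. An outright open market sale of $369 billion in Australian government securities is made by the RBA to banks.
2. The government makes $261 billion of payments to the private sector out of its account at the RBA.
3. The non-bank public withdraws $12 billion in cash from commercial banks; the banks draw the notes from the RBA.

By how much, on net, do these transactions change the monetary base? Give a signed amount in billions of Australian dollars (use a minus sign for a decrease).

-$108 billion

RBA balance sheet:
  Assets:      Securities −$369B
  Liabilities: Bank reserves −$120B, Currency in circulation +$12B, Government deposits −$261B
Commercial banking system:
  Assets:      Reserves at CB −$120B, Securities +$369B
  Liabilities: Checkable deposits +$249B
Monetary base = currency + reserves: +$12B + (−$120B) = -$108 billion.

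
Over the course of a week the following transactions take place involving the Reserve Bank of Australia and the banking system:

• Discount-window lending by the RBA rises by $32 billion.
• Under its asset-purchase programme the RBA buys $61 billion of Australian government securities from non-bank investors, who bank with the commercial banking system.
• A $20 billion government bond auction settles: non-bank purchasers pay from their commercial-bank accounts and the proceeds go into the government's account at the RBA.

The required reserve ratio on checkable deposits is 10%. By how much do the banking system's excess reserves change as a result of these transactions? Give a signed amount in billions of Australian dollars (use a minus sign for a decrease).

Discount-window loan $32 billion: reserves +$32B, deposits 0.
Asset purchase (from non-banks) $61 billion: reserves +$61B, deposits +$61B.
Government account inflow $20 billion: reserves −$20B, deposits −$20B.
Totals: Δreserves = +$73B, Δdeposits = +$41B.
Δrequired reserves = 10% × +$41B = +$4.1B.
Δexcess reserves = Δreserves − Δrequired = +$73B − (+$4.1B) = +$68.9 billion.

+$68.9 billion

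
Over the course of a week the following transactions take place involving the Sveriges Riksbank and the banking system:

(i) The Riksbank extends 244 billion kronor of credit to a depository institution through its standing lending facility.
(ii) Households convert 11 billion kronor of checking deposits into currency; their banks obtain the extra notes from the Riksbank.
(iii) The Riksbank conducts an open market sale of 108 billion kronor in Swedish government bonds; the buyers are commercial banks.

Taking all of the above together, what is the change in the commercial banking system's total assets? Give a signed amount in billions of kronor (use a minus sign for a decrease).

Riksbank balance sheet:
  Assets:      Securities −108B, Loans to banks +244B
  Liabilities: Bank reserves +125B, Currency in circulation +11B
Commercial banking system:
  Assets:      Reserves at CB +125B, Securities +108B
  Liabilities: Checkable deposits −11B, Borrowings from CB +244B
Change in total bank assets = +233 billion.

+233 billion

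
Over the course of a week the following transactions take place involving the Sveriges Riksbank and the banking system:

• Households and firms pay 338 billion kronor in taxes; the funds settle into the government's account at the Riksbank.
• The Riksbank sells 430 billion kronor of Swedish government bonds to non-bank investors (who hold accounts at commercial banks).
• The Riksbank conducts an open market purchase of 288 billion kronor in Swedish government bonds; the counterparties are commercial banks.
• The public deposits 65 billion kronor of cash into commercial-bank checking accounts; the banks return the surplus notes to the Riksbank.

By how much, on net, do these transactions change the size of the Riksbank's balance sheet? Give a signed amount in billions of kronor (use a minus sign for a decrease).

-142 billion

Riksbank balance sheet:
  Assets:      Securities −142B
  Liabilities: Bank reserves −415B, Currency in circulation −65B, Government deposits +338B
Change in total Riksbank assets = -142 billion.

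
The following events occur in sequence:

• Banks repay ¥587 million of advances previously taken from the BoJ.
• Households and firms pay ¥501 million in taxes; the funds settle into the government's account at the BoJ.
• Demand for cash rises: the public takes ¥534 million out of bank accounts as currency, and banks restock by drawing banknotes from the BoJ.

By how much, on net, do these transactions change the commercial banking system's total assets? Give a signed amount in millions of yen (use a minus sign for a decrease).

-¥1622 million

Discount-window repayment ¥587 million: bank balance sheets shrink → −¥587M.
Government account inflow ¥501 million: bank balance sheets shrink → −¥501M.
Currency withdrawal ¥534 million: bank balance sheets shrink → −¥534M.
Net: −587 − 501 − 534 = -¥1622 million.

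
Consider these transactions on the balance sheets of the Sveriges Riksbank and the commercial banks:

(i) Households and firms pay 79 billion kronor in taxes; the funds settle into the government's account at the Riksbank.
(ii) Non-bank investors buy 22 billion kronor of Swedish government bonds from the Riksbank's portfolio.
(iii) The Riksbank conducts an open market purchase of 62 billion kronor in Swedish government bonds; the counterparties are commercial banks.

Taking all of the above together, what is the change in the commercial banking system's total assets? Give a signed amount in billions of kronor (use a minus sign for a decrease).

-101 billion

Government account inflow 79 billion kronor: bank balance sheets shrink → −79B.
Asset sale (to non-banks) 22 billion kronor: bank balance sheets shrink → −22B.
OMO purchase (from banks) 62 billion kronor: just an asset swap on bank balance sheets → 0.
Net: −79 − 22 + 0 = -101 billion.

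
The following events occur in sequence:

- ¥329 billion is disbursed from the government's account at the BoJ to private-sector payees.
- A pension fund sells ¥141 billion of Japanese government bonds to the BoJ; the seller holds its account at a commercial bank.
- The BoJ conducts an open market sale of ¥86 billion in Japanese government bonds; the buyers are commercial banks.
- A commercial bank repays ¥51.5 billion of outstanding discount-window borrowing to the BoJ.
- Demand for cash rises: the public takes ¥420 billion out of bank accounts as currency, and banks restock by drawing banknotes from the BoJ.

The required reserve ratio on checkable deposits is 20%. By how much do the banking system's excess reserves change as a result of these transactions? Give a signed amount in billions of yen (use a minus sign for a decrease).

Government spending ¥329 billion: reserves +¥329B, deposits +¥329B.
Asset purchase (from non-banks) ¥141 billion: reserves +¥141B, deposits +¥141B.
OMO sale (to banks) ¥86 billion: reserves −¥86B, deposits 0.
Discount-window repayment ¥51.5 billion: reserves −¥51.5B, deposits 0.
Currency withdrawal ¥420 billion: reserves −¥420B, deposits −¥420B.
Totals: Δreserves = −¥87.5B, Δdeposits = +¥50B.
Δrequired reserves = 20% × +¥50B = +¥10B.
Δexcess reserves = Δreserves − Δrequired = −¥87.5B − (+¥10B) = -¥97.5 billion.

-¥97.5 billion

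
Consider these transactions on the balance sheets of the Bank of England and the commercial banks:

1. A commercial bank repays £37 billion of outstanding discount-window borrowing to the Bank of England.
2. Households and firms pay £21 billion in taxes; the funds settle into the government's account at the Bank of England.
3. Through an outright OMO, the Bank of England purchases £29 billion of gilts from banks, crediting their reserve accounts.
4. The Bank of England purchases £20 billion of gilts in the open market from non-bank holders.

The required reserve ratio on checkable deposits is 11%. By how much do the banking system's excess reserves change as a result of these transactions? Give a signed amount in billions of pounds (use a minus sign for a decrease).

-£8.89 billion

Discount-window repayment £37 billion: reserves −£37B, deposits 0.
Government account inflow £21 billion: reserves −£21B, deposits −£21B.
OMO purchase (from banks) £29 billion: reserves +£29B, deposits 0.
Asset purchase (from non-banks) £20 billion: reserves +£20B, deposits +£20B.
Totals: Δreserves = −£9B, Δdeposits = −£1B.
Δrequired reserves = 11% × −£1B = −£0.11B.
Δexcess reserves = Δreserves − Δrequired = −£9B − (−£0.11B) = -£8.89 billion.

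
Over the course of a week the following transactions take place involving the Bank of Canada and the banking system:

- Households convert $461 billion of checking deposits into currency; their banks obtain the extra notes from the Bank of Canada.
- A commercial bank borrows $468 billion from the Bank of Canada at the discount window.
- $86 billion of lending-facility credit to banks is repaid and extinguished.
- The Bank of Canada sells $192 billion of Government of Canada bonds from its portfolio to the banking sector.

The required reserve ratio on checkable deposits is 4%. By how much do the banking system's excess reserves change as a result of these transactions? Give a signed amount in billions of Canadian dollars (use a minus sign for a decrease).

Currency withdrawal $461 billion: reserves −$461B, deposits −$461B.
Discount-window loan $468 billion: reserves +$468B, deposits 0.
Discount-window repayment $86 billion: reserves −$86B, deposits 0.
OMO sale (to banks) $192 billion: reserves −$192B, deposits 0.
Totals: Δreserves = −$271B, Δdeposits = −$461B.
Δrequired reserves = 4% × −$461B = −$18.44B.
Δexcess reserves = Δreserves − Δrequired = −$271B − (−$18.44B) = -$252.56 billion.

-$252.56 billion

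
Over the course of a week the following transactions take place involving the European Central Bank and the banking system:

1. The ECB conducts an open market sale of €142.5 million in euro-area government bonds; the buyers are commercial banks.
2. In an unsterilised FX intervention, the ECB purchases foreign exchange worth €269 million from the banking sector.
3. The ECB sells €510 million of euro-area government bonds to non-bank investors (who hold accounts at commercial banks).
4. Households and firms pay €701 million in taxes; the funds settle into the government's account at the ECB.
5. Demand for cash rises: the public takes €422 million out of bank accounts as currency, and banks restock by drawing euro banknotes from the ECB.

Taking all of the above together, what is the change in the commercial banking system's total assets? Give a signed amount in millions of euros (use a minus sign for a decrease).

-€1633 million

ECB balance sheet:
  Assets:      Securities −€652.5M, Foreign assets +€269M
  Liabilities: Bank reserves −€1506.5M, Currency in circulation +€422M, Government deposits +€701M
Commercial banking system:
  Assets:      Reserves at CB −€1506.5M, Securities +€142.5M, Foreign assets −€269M
  Liabilities: Checkable deposits −€1633M
Change in total bank assets = -€1633 million.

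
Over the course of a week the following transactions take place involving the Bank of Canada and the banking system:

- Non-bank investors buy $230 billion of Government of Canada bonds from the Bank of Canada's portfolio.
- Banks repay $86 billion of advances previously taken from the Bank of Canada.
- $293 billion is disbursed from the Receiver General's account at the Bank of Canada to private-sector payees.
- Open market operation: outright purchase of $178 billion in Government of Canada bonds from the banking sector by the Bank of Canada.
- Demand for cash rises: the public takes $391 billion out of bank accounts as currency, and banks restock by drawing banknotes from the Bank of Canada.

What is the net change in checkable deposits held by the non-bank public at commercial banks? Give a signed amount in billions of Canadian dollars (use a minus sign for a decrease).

Asset sale (to non-banks) $230 billion: non-bank counterparties' bank balances fall → −$230B.
Discount-window repayment $86 billion: the counterparty is a bank, so public deposits are unchanged → 0.
Government spending $293 billion: non-bank counterparties' bank balances rise → +$293B.
OMO purchase (from banks) $178 billion: the counterparty is a bank, so public deposits are unchanged → 0.
Currency withdrawal $391 billion: non-bank counterparties' bank balances fall → −$391B.
Net: −230 + 0 + 293 + 0 − 391 = -$328 billion.

-$328 billion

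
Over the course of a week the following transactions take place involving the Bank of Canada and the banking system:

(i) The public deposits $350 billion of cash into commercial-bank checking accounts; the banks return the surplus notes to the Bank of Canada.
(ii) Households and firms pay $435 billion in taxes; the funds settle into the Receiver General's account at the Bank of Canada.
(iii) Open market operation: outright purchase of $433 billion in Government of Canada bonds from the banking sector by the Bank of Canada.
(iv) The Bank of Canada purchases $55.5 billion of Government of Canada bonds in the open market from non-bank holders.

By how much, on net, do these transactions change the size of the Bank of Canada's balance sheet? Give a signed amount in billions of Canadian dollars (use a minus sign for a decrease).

Currency deposit $350 billion: only the composition of liabilities changes → 0.
Government account inflow $435 billion: only the composition of liabilities changes → 0.
OMO purchase (from banks) $433 billion: a Bank of Canada asset is acquired → +$433B.
Asset purchase (from non-banks) $55.5 billion: a Bank of Canada asset is acquired → +$55.5B.
Net: 0 + 0 + 433 + 55.5 = +$488.5 billion.

+$488.5 billion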